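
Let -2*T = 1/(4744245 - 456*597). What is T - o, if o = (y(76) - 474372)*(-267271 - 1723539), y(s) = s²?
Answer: -8343753086111111761/8944026 ≈ -9.3289e+11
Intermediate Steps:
o = 932885602760 (o = (76² - 474372)*(-267271 - 1723539) = (5776 - 474372)*(-1990810) = -468596*(-1990810) = 932885602760)
T = -1/8944026 (T = -1/(2*(4744245 - 456*597)) = -1/(2*(4744245 - 272232)) = -½/4472013 = -½*1/4472013 = -1/8944026 ≈ -1.1181e-7)
T - o = -1/8944026 - 1*932885602760 = -1/8944026 - 932885602760 = -8343753086111111761/8944026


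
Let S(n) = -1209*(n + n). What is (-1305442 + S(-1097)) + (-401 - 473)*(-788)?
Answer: 2035816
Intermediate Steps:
S(n) = -2418*n
(-1305442 + S(-1097)) + (-401 - 473)*(-788) = (-1305442 - 2418*(-1097)) + (-401 - 473)*(-788) = (-1305442 + 2652546) - 874*(-788) = 1347104 + 688712 = 2035816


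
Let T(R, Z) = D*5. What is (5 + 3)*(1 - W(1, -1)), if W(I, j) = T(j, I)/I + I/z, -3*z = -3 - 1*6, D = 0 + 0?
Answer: 16/3 ≈ 5.3333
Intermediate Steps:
D = 0
T(R, Z) = 0 (T(R, Z) = 0*5 = 0)
z = 3 (z = -(-3 - 1*6)/3 = -(-3 - 6)/3 = -⅓*(-9) = 3)
W(I, j) = I/3 (W(I, j) = 0/I + I/3 = 0 + I*(⅓) = 0 + I/3 = I/3)
(5 + 3)*(1 - W(1, -1)) = (5 + 3)*(1 - 1/3) = 8*(1 - 1*⅓) = 8*(1 - ⅓) = 8*(⅔) = 16/3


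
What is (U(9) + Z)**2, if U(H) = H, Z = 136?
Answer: 21025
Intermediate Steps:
(U(9) + Z)**2 = (9 + 136)**2 = 145**2 = 21025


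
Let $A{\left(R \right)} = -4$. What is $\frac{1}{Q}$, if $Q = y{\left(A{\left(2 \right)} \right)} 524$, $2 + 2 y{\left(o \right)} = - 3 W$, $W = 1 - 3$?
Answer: $\frac{1}{1048} \approx 0.0009542$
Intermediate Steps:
$W = -2$ ($W = 1 - 3 = -2$)
$y{\left(o \right)} = 2$ ($y{\left(o \right)} = -1 + \frac{\left(-3\right) \left(-2\right)}{2} = -1 + \frac{1}{2} \cdot 6 = -1 + 3 = 2$)
$Q = 1048$ ($Q = 2 \cdot 524 = 1048$)
$\frac{1}{Q} = \frac{1}{1048}$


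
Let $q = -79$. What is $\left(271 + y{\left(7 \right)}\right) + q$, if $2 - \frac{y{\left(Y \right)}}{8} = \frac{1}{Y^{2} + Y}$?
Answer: $\frac{1455}{7} \approx 207.86$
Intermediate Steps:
$y{\left(Y \right)} = 16 - \frac{8}{Y + Y^{2}}$ ($y{\left(Y \right)} = 16 - \frac{8}{Y^{2} + Y} = 16 - \frac{8}{Y + Y^{2}}$)
$\left(271 + y{\left(7 \right)}\right) + q = \left(271 + \frac{8 \left(-1 + 2 \cdot 7 + 2 \cdot 7^{2}\right)}{7 \left(1 + 7\right)}\right) - 79 = \left(271 + 8 \cdot \frac{1}{7} \cdot \frac{1}{8} \left(-1 + 14 + 2 \cdot 49\right)\right) - 79 = \left(271 + 8 \cdot \frac{1}{7} \cdot \frac{1}{8} \left(-1 + 14 + 98\right)\right) - 79 = \left(271 + 8 \cdot \frac{1}{7} \cdot \frac{1}{8} \cdot 111\right) - 79 = \left(271 + \frac{111}{7}\right) - 79 = \frac{2008}{7} - 79 = \frac{1455}{7}$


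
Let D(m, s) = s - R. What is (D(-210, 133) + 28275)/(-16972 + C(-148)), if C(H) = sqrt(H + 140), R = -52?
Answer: -60377890/36006099 - 7115*I*sqrt(2)/36006099 ≈ -1.6769 - 0.00027946*I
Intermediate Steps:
D(m, s) = 52 + s (D(m, s) = s - 1*(-52) = s + 52 = 52 + s)
C(H) = sqrt(140 + H)
(D(-210, 133) + 28275)/(-16972 + C(-148)) = ((52 + 133) + 28275)/(-16972 + sqrt(140 - 148)) = (185 + 28275)/(-16972 + sqrt(-8)) = 28460/(-16972 + 2*I*sqrt(2))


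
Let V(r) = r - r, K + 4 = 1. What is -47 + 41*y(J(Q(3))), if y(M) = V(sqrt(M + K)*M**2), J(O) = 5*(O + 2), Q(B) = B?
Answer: -47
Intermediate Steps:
K = -3 (K = -4 + 1 = -3)
J(O) = 10 + 5*O (J(O) = 5*(2 + O) = 10 + 5*O)
V(r) = 0
y(M) = 0
-47 + 41*y(J(Q(3))) = -47 + 41*0 = -47 + 0 = -47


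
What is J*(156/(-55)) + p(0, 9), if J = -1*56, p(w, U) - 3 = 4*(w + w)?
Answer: 8901/55 ≈ 161.84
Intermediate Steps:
p(w, U) = 3 + 8*w (p(w, U) = 3 + 4*(w + w) = 3 + 4*(2*w) = 3 + 8*w)
J = -56
J*(156/(-55)) + p(0, 9) = -8736/(-55) + (3 + 8*0) = -8736*(-1)/55 + (3 + 0) = -56*(-156/55) + 3 = 8736/55 + 3 = 8901/55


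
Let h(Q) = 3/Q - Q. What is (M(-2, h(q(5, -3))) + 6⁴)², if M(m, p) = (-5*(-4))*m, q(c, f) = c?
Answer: 1577536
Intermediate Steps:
h(Q) = -Q + 3/Q
M(m, p) = 20*m
(M(-2, h(q(5, -3))) + 6⁴)² = (20*(-2) + 6⁴)² = (-40 + 1296)² = 1256² = 1577536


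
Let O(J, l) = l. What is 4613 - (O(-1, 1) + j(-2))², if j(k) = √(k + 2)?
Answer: 4612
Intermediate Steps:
j(k) = √(2 + k)
4613 - (O(-1, 1) + j(-2))² = 4613 - (1 + √(2 - 2))² = 4613 - (1 + √0)² = 4613 - (1 + 0)² = 4613 - 1*1² = 4613 - 1*1 = 4613 - 1 = 4612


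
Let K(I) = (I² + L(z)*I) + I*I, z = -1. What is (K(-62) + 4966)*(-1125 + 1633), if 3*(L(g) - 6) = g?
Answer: 18749264/3 ≈ 6.2498e+6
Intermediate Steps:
L(g) = 6 + g/3
K(I) = 2*I² + 17*I/3 (K(I) = (I² + (6 + (⅓)*(-1))*I) + I*I = (I² + (6 - ⅓)*I) + I² = (I² + 17*I/3) + I² = 2*I² + 17*I/3)
(K(-62) + 4966)*(-1125 + 1633) = ((⅓)*(-62)*(17 + 6*(-62)) + 4966)*(-1125 + 1633) = ((⅓)*(-62)*(17 - 372) + 4966)*508 = ((⅓)*(-62)*(-355) + 4966)*508 = (22010/3 + 4966)*508 = (36908/3)*508 = 18749264/3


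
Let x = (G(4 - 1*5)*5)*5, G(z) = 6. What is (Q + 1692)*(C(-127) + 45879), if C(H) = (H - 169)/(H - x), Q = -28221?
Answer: -337151198091/277 ≈ -1.2172e+9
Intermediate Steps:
x = 150 (x = (6*5)*5 = 30*5 = 150)
C(H) = (-169 + H)/(-150 + H) (C(H) = (H - 169)/(H - 1*150) = (-169 + H)/(H - 150) = (-169 + H)/(-150 + H))
(Q + 1692)*(C(-127) + 45879) = (-28221 + 1692)*((-169 - 127)/(-150 - 127) + 45879) = -26529*(-296/(-277) + 45879) = -26529*(-1/277*(-296) + 45879) = -26529*(296/277 + 45879) = -26529*12708779/277 = -337151198091/277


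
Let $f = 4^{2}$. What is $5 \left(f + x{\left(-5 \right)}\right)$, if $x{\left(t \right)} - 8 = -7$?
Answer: $85$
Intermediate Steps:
$f = 16$
$x{\left(t \right)} = 1$ ($x{\left(t \right)} = 8 - 7 = 1$)
$5 \left(f + x{\left(-5 \right)}\right) = 5 \left(16 + 1\right) = 5 \cdot 17 = 85$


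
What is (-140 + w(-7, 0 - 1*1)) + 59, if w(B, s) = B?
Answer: -88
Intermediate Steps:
(-140 + w(-7, 0 - 1*1)) + 59 = (-140 - 7) + 59 = -147 + 59 = -88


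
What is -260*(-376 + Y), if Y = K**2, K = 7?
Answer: 85020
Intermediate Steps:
Y = 49 (Y = 7**2 = 49)
-260*(-376 + Y) = -260*(-376 + 49) = -260*(-327) = 85020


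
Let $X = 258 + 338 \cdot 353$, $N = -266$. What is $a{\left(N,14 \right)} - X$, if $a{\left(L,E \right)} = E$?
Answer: $-119558$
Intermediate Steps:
$X = 119572$ ($X = 258 + 119314 = 119572$)
$a{\left(N,14 \right)} - X = 14 - 119572 = -119558$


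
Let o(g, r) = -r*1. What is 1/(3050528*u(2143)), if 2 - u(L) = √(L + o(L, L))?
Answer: 1/6101056 ≈ 1.6391e-7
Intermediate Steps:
o(g, r) = -r
u(L) = 2 (u(L) = 2 - √(L - L) = 2 - √0 = 2 - 1*0 = 2 + 0 = 2)
1/(3050528*u(2143)) = 1/(3050528*2) = (1/3050528)*(½) = 1/6101056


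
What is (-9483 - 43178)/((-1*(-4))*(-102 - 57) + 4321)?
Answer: -52661/3685 ≈ -14.291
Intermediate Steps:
(-9483 - 43178)/((-1*(-4))*(-102 - 57) + 4321) = -52661/(4*(-159) + 4321) = -52661/(-636 + 4321) = -52661/3685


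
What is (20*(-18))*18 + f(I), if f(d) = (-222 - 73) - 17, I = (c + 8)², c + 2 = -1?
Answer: -6792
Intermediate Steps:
c = -3 (c = -2 - 1 = -3)
I = 25 (I = (-3 + 8)² = 5² = 25)
f(d) = -312 (f(d) = -295 - 17 = -312)
(20*(-18))*18 + f(I) = (20*(-18))*18 - 312 = -360*18 - 312 = -6480 - 312 = -6792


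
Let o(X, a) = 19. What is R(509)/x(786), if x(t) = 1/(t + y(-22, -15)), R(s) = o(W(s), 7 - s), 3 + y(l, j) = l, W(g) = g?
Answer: 14459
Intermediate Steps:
y(l, j) = -3 + l
R(s) = 19
x(t) = 1/(-25 + t) (x(t) = 1/(t + (-3 - 22)) = 1/(t - 25) = 1/(-25 + t))
R(509)/x(786) = 19/(1/(-25 + 786)) = 19/(1/761) = 19*761 = 14459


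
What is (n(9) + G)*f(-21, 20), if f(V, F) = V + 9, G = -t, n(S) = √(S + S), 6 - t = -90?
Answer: 1152 - 36*√2 ≈ 1101.1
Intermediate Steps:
t = 96 (t = 6 - 1*(-90) = 6 + 90 = 96)
n(S) = √2*√S (n(S) = √(2*S) = √2*√S)
G = -96 (G = -1*96 = -96)
f(V, F) = 9 + V
(n(9) + G)*f(-21, 20) = (√2*√9 - 96)*(9 - 21) = (√2*3 - 96)*(-12) = (3*√2 - 96)*(-12) = (-96 + 3*√2)*(-12) = 1152 - 36*√2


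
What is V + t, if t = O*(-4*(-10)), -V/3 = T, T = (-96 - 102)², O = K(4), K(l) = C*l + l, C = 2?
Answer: -117132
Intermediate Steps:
K(l) = 3*l (K(l) = 2*l + l = 3*l)
O = 12 (O = 3*4 = 12)
T = 39204 (T = (-198)² = 39204)
V = -117612 (V = -3*39204 = -117612)
t = 480 (t = 12*(-4*(-10)) = 12*40 = 480)
V + t = -117612 + 480 = -117132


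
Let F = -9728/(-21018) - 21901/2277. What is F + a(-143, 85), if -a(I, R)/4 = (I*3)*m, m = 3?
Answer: 3726284051/725121 ≈ 5138.8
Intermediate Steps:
a(I, R) = -36*I (a(I, R) = -4*I*3*3 = -4*3*I*3 = -36*I)
F = -6638857/725121 (F = -9728*(-1/21018) - 21901*1/2277 = 4864/10509 - 1991/207 = -6638857/725121 ≈ -9.1555)
F + a(-143, 85) = -6638857/725121 - 36*(-143) = -6638857/725121 + 5148 = 3726284051/725121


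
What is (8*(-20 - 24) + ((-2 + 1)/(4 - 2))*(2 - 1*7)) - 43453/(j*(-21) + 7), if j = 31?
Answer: -181625/644 ≈ -282.03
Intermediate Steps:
(8*(-20 - 24) + ((-2 + 1)/(4 - 2))*(2 - 1*7)) - 43453/(j*(-21) + 7) = (8*(-20 - 24) + ((-2 + 1)/(4 - 2))*(2 - 1*7)) - 43453/(31*(-21) + 7) = (8*(-44) + (-1/2)*(2 - 7)) - 43453/(-651 + 7) = (-352 - 1*½*(-5)) - 43453/(-644) = (-352 - ½*(-5)) - 43453*(-1)/644 = (-352 + 5/2) - 1*(-43453/644) = -699/2 + 43453/644 = -181625/644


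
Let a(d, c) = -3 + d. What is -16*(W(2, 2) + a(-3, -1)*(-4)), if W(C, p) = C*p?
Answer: -448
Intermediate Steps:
-16*(W(2, 2) + a(-3, -1)*(-4)) = -16*(2*2 + (-3 - 3)*(-4)) = -16*(4 - 6*(-4)) = -16*(4 + 24) = -16*28 = -448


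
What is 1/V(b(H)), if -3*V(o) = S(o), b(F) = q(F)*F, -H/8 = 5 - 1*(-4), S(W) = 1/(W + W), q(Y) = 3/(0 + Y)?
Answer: -18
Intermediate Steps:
q(Y) = 3/Y
S(W) = 1/(2*W)
H = -72 (H = -8*(5 - 1*(-4)) = -8*(5 + 4) = -8*9 = -72)
b(F) = 3 (b(F) = (3/F)*F = 3)
V(o) = -1/(6*o)
1/V(b(H)) = 1/(-1/6/3) = 1/(-1/6*1/3) = 1/(-1/18) = -18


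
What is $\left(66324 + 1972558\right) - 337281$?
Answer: $1701601$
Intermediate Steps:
$\left(66324 + 1972558\right) - 337281 = 2038882 - 337281 = 1701601$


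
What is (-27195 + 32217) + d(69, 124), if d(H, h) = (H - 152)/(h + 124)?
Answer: 1245373/248 ≈ 5021.7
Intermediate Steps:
d(H, h) = (-152 + H)/(124 + h)
(-27195 + 32217) + d(69, 124) = (-27195 + 32217) + (-152 + 69)/(124 + 124) = 5022 - 83/248 = 1245373/248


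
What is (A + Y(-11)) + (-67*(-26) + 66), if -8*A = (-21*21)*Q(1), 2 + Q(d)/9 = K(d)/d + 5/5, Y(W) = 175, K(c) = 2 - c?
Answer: 1983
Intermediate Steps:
Q(d) = -9 + 9*(2 - d)/d (Q(d) = -18 + 9*((2 - d)/d + 5/5) = -18 + 9*((2 - d)/d + 5*(⅕)) = -18 + 9*((2 - d)/d + 1) = -18 + 9*(1 + (2 - d)/d) = -18 + (9 + 9*(2 - d)/d) = -9 + 9*(2 - d)/d)
A = 0 (A = -(-21*21)*(-18 + 18/1)/8 = -(-441)*(-18 + 18*1)/8 = -(-441)*(-18 + 18)/8 = -(-441)*0/8 = -⅛*0 = 0)
(A + Y(-11)) + (-67*(-26) + 66) = (0 + 175) + (-67*(-26) + 66) = 175 + (1742 + 66) = 175 + 1808 = 1983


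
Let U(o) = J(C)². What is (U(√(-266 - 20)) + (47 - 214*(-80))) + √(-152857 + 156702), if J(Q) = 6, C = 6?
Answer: 17203 + √3845 ≈ 17265.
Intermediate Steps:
U(o) = 36 (U(o) = 6² = 36)
(U(√(-266 - 20)) + (47 - 214*(-80))) + √(-152857 + 156702) = (36 + (47 - 214*(-80))) + √(-152857 + 156702) = (36 + (47 + 17120)) + √3845 = (36 + 17167) + √3845 = 17203 + √3845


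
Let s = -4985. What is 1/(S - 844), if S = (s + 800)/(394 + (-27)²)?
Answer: -1123/951997 ≈ -0.0011796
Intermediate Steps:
S = -4185/1123 (S = (-4985 + 800)/(394 + (-27)²) = -4185/(394 + 729) = -4185/1123 ≈ -3.7266)
1/(S - 844) = 1/(-4185/1123 - 844) = 1/(-951997/1123) = -1123/951997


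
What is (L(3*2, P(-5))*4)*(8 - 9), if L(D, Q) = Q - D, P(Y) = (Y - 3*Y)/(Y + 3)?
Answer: 44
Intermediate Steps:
P(Y) = -2*Y/(3 + Y) (P(Y) = (-2*Y)/(3 + Y) = -2*Y/(3 + Y))
(L(3*2, P(-5))*4)*(8 - 9) = ((-2*(-5)/(3 - 5) - 3*2)*4)*(8 - 9) = ((-2*(-5)/(-2) - 1*6)*4)*(-1) = ((-2*(-5)*(-½) - 6)*4)*(-1) = ((-5 - 6)*4)*(-1) = -11*4*(-1) = -44*(-1) = 44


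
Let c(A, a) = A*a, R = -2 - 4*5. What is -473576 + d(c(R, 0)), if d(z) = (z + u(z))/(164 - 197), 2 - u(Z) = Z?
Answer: -15628010/33 ≈ -4.7358e+5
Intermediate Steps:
R = -22 (R = -2 - 20 = -22)
u(Z) = 2 - Z
d(z) = -2/33 (d(z) = (z + (2 - z))/(164 - 197) = 2/(-33) = 2*(-1/33) = -2/33)
-473576 + d(c(R, 0)) = -473576 - 2/33 = -15628010/33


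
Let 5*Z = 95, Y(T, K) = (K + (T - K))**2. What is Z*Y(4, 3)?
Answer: 304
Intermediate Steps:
Y(T, K) = T**2
Z = 19 (Z = (1/5)*95 = 19)
Z*Y(4, 3) = 19*4**2 = 19*16 = 304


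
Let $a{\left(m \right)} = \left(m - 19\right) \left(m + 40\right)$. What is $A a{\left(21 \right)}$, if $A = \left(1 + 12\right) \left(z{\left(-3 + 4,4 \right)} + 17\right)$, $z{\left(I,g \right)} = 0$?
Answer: $26962$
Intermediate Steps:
$a{\left(m \right)} = \left(-19 + m\right) \left(40 + m\right)$
$A = 221$ ($A = \left(1 + 12\right) \left(0 + 17\right) = 13 \cdot 17 = 221$)
$A a{\left(21 \right)} = 221 \left(-760 + 21^{2} + 21 \cdot 21\right) = 221 \left(-760 + 441 + 441\right) = 221 \cdot 122 = 26962$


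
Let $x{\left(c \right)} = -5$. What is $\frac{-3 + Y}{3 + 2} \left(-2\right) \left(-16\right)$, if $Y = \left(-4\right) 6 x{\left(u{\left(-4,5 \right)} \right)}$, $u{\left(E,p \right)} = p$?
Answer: $\frac{3744}{5} \approx 748.8$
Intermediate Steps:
$Y = 120$ ($Y = \left(-4\right) 6 \left(-5\right) = \left(-24\right) \left(-5\right) = 120$)
$\frac{-3 + Y}{3 + 2} \left(-2\right) \left(-16\right) = \frac{-3 + 120}{3 + 2} \left(-2\right) \left(-16\right) = \frac{117}{5} \left(-2\right) \left(-16\right) = \left(- \frac{234}{5}\right) \left(-16\right) = \frac{3744}{5}$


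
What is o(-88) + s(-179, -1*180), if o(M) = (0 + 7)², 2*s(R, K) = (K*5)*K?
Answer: 81049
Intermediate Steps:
s(R, K) = 5*K²/2 (s(R, K) = ((K*5)*K)/2 = ((5*K)*K)/2 = (5*K²)/2 = 5*K²/2)
o(M) = 49 (o(M) = 7² = 49)
o(-88) + s(-179, -1*180) = 49 + 5*(-1*180)²/2 = 49 + (5/2)*(-180)² = 49 + (5/2)*32400 = 49 + 81000 = 81049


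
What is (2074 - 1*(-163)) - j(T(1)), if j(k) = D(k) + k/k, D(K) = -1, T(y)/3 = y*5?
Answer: 2237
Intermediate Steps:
T(y) = 15*y (T(y) = 3*(y*5) = 3*(5*y) = 15*y)
j(k) = 0 (j(k) = -1 + k/k = -1 + 1 = 0)
(2074 - 1*(-163)) - j(T(1)) = (2074 - 1*(-163)) - 1*0 = (2074 + 163) + 0 = 2237 + 0 = 2237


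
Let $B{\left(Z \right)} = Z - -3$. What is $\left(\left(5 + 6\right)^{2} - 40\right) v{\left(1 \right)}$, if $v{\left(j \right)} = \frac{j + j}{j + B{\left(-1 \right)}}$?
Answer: $54$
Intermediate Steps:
$B{\left(Z \right)} = 3 + Z$ ($B{\left(Z \right)} = Z + 3 = 3 + Z$)
$v{\left(j \right)} = \frac{2 j}{2 + j}$ ($v{\left(j \right)} = \frac{j + j}{j + \left(3 - 1\right)} = \frac{2 j}{j + 2} = \frac{2 j}{2 + j}$)
$\left(\left(5 + 6\right)^{2} - 40\right) v{\left(1 \right)} = \left(\left(5 + 6\right)^{2} - 40\right) 2 \cdot 1 \frac{1}{2 + 1} = \left(11^{2} - 40\right) 2 \cdot 1 \cdot \frac{1}{3} = \left(121 - 40\right) 2 \cdot 1 \cdot \frac{1}{3} = 81 \cdot \frac{2}{3} = 54$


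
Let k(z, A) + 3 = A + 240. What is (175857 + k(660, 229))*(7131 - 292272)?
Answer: -50276916543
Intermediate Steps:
k(z, A) = 237 + A (k(z, A) = -3 + (A + 240) = -3 + (240 + A) = 237 + A)
(175857 + k(660, 229))*(7131 - 292272) = (175857 + (237 + 229))*(7131 - 292272) = (175857 + 466)*(-285141) = 176323*(-285141) = -50276916543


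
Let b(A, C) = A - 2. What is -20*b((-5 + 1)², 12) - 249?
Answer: -529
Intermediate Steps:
b(A, C) = -2 + A
-20*b((-5 + 1)², 12) - 249 = -20*(-2 + (-5 + 1)²) - 249 = -20*(-2 + (-4)²) - 249 = -20*(-2 + 16) - 249 = -20*14 - 249 = -280 - 249 = -529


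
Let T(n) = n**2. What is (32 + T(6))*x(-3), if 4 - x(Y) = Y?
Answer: 476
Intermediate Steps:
x(Y) = 4 - Y
(32 + T(6))*x(-3) = (32 + 6**2)*(4 - 1*(-3)) = (32 + 36)*(4 + 3) = 68*7 = 476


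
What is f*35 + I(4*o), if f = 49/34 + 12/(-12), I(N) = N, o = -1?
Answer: 389/34 ≈ 11.441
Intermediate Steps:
f = 15/34 (f = 49*(1/34) + 12*(-1/12) = 49/34 - 1 = 15/34 ≈ 0.44118)
f*35 + I(4*o) = (15/34)*35 + 4*(-1) = 525/34 - 4 = 389/34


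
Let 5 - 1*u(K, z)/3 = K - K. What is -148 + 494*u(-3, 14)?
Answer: 7262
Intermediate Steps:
u(K, z) = 15 (u(K, z) = 15 - 3*(K - K) = 15 - 3*0 = 15 + 0 = 15)
-148 + 494*u(-3, 14) = -148 + 494*15 = -148 + 7410 = 7262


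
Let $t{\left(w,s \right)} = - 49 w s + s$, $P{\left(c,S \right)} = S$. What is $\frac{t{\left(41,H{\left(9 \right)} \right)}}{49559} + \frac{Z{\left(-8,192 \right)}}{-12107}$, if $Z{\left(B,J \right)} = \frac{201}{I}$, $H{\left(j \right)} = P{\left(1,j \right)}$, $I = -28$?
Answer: $- \frac{6116374353}{16800302764} \approx -0.36406$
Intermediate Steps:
$H{\left(j \right)} = j$
$t{\left(w,s \right)} = s - 49 s w$ ($t{\left(w,s \right)} = - 49 s w + s = s - 49 s w$)
$Z{\left(B,J \right)} = - \frac{201}{28}$ ($Z{\left(B,J \right)} = \frac{201}{-28} = 201 \left(- \frac{1}{28}\right) = - \frac{201}{28}$)
$\frac{t{\left(41,H{\left(9 \right)} \right)}}{49559} + \frac{Z{\left(-8,192 \right)}}{-12107} = \frac{9 \left(1 - 2009\right)}{49559} - \frac{201}{28 \left(-12107\right)} = 9 \left(1 - 2009\right) \frac{1}{49559} - - \frac{201}{338996} = 9 \left(-2008\right) \frac{1}{49559} + \frac{201}{338996} = \left(-18072\right) \frac{1}{49559} + \frac{201}{338996} = - \frac{18072}{49559} + \frac{201}{338996} = - \frac{6116374353}{16800302764}$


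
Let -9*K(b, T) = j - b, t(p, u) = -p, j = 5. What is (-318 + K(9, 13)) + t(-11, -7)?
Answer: -2759/9 ≈ -306.56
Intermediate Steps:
K(b, T) = -5/9 + b/9 (K(b, T) = -(5 - b)/9 = -5/9 + b/9)
(-318 + K(9, 13)) + t(-11, -7) = (-318 + (-5/9 + (⅑)*9)) - 1*(-11) = (-318 + (-5/9 + 1)) + 11 = (-318 + 4/9) + 11 = -2858/9 + 11 = -2759/9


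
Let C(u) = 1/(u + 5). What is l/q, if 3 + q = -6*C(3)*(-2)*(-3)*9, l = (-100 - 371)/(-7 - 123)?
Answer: -157/1885 ≈ -0.083289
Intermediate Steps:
C(u) = 1/(5 + u)
l = 471/130 (l = -471/(-130) = -471*(-1/130) = 471/130 ≈ 3.6231)
q = -87/2 (q = -3 - 6*-2/(5 + 3)*(-3)*9 = -3 - 6*-2/8*(-3)*9 = -3 - 6*(⅛)*(-2)*(-3)*9 = -3 - (-3)*(-3)/2*9 = -3 - 6*¾*9 = -3 - 9/2*9 = -3 - 81/2 = -87/2 ≈ -43.500)
l/q = 471/(130*(-87/2)) = (471/130)*(-2/87) = -157/1885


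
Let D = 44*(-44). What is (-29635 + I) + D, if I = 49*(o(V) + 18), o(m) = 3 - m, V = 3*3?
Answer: -30983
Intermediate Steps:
V = 9
D = -1936
I = 588 (I = 49*((3 - 1*9) + 18) = 49*((3 - 9) + 18) = 49*(-6 + 18) = 49*12 = 588)
(-29635 + I) + D = (-29635 + 588) - 1936 = -29047 - 1936 = -30983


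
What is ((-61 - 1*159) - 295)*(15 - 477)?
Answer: 237930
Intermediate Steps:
((-61 - 1*159) - 295)*(15 - 477) = ((-61 - 159) - 295)*(-462) = (-220 - 295)*(-462) = -515*(-462) = 237930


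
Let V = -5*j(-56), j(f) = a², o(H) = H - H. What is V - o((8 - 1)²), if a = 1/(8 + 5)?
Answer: -5/169 ≈ -0.029586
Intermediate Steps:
o(H) = 0
a = 1/13 ≈ 0.076923
j(f) = 1/169 (j(f) = (1/13)² = 1/169)
V = -5/169 (V = -5*1/169 = -5/169 ≈ -0.029586)
V - o((8 - 1)²) = -5/169 - 1*0 = -5/169 + 0 = -5/169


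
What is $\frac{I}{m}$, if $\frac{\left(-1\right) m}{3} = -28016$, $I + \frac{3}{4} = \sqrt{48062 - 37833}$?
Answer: $- \frac{1}{112064} + \frac{\sqrt{10229}}{84048} \approx 0.0011944$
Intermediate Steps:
$I = - \frac{3}{4} + \sqrt{10229}$ ($I = - \frac{3}{4} + \sqrt{48062 - 37833} = - \frac{3}{4} + \sqrt{10229} \approx 100.39$)
$m = 84048$ ($m = \left(-3\right) \left(-28016\right) = 84048$)
$\frac{I}{m} = \frac{- \frac{3}{4} + \sqrt{10229}}{84048} = \left(- \frac{3}{4} + \sqrt{10229}\right) \frac{1}{84048} = - \frac{1}{112064} + \frac{\sqrt{10229}}{84048}$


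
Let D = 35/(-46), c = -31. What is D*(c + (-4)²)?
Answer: 525/46 ≈ 11.413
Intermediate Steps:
D = -35/46 (D = 35*(-1/46) = -35/46 ≈ -0.76087)
D*(c + (-4)²) = -35*(-31 + (-4)²)/46 = -35*(-31 + 16)/46 = -35/46*(-15) = 525/46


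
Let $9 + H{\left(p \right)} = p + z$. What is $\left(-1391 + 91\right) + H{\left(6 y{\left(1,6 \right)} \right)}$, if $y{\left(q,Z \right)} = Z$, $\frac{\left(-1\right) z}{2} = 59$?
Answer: $-1391$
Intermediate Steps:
$z = -118$ ($z = \left(-2\right) 59 = -118$)
$H{\left(p \right)} = -127 + p$ ($H{\left(p \right)} = -9 + \left(p - 118\right) = -9 + \left(-118 + p\right) = -127 + p$)
$\left(-1391 + 91\right) + H{\left(6 y{\left(1,6 \right)} \right)} = \left(-1391 + 91\right) + \left(-127 + 6 \cdot 6\right) = -1300 + \left(-127 + 36\right) = -1300 - 91 = -1391$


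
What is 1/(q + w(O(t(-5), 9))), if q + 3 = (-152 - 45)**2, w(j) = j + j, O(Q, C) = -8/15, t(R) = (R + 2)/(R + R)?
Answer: 15/582074 ≈ 2.5770e-5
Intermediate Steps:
t(R) = (2 + R)/(2*R) (t(R) = (2 + R)/((2*R)) = (2 + R)*(1/(2*R)) = (2 + R)/(2*R))
O(Q, C) = -8/15 (O(Q, C) = -8*1/15 = -8/15)
w(j) = 2*j
q = 38806 (q = -3 + (-152 - 45)**2 = -3 + (-197)**2 = -3 + 38809 = 38806)
1/(q + w(O(t(-5), 9))) = 1/(38806 + 2*(-8/15)) = 1/(38806 - 16/15) = 1/(582074/15) = 15/582074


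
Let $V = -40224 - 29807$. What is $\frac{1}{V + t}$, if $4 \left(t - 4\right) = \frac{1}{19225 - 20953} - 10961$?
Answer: $- \frac{6912}{502967233} \approx -1.3742 \cdot 10^{-5}$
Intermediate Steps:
$t = - \frac{18912961}{6912}$ ($t = 4 + \frac{\frac{1}{19225 - 20953} - 10961}{4} = 4 + \frac{\frac{1}{-1728} - 10961}{4} = 4 + \frac{- \frac{1}{1728} - 10961}{4} = 4 + \frac{1}{4} \left(- \frac{18940609}{1728}\right) = 4 - \frac{18940609}{6912} = - \frac{18912961}{6912} \approx -2736.3$)
$V = -70031$
$\frac{1}{V + t} = \frac{1}{-70031 - \frac{18912961}{6912}} = \frac{1}{- \frac{502967233}{6912}} = - \frac{6912}{502967233}$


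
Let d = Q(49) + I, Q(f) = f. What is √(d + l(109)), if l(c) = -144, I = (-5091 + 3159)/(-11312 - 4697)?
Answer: I*√496253843/2287 ≈ 9.7406*I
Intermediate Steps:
I = 276/2287 (I = -1932/(-16009) = -1932*(-1/16009) = 276/2287 ≈ 0.12068)
d = 112339/2287 (d = 49 + 276/2287 = 112339/2287 ≈ 49.121)
√(d + l(109)) = √(112339/2287 - 144) = √(-216989/2287) = I*√496253843/2287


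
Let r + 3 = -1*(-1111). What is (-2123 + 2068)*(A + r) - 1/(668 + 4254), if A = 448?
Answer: -421224761/4922 ≈ -85580.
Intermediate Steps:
r = 1108 (r = -3 - 1*(-1111) = -3 + 1111 = 1108)
(-2123 + 2068)*(A + r) - 1/(668 + 4254) = (-2123 + 2068)*(448 + 1108) - 1/(668 + 4254) = -55*1556 - 1/4922 = -85580 - 1*1/4922 = -85580 - 1/4922 = -421224761/4922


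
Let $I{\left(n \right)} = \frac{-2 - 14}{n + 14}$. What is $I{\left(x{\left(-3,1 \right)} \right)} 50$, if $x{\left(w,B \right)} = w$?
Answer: $- \frac{800}{11} \approx -72.727$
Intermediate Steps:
$I{\left(n \right)} = - \frac{16}{14 + n}$
$I{\left(x{\left(-3,1 \right)} \right)} 50 = - \frac{16}{14 - 3} \cdot 50 = - \frac{16}{11} \cdot 50 = \left(-16\right) \frac{1}{11} \cdot 50 = \left(- \frac{16}{11}\right) 50 = - \frac{800}{11}$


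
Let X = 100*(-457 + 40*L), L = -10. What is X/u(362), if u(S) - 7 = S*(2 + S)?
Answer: -3428/5271 ≈ -0.65035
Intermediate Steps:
u(S) = 7 + S*(2 + S)
X = -85700 (X = 100*(-457 + 40*(-10)) = 100*(-457 - 400) = 100*(-857) = -85700)
X/u(362) = -85700/(7 + 362² + 2*362) = -85700/(7 + 131044 + 724) = -85700/131775 = -85700*1/131775 = -3428/5271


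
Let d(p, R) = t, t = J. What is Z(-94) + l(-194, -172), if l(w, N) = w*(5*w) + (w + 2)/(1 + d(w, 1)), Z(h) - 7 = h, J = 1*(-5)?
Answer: 188141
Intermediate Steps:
J = -5
Z(h) = 7 + h
t = -5
d(p, R) = -5
l(w, N) = -1/2 + 5*w**2 - w/4 (l(w, N) = w*(5*w) + (w + 2)/(1 - 5) = 5*w**2 + (2 + w)/(-4) = 5*w**2 + (2 + w)*(-1/4) = 5*w**2 + (-1/2 - w/4) = -1/2 + 5*w**2 - w/4)
Z(-94) + l(-194, -172) = (7 - 94) + (-1/2 + 5*(-194)**2 - 1/4*(-194)) = -87 + (-1/2 + 5*37636 + 97/2) = -87 + (-1/2 + 188180 + 97/2) = -87 + 188228 = 188141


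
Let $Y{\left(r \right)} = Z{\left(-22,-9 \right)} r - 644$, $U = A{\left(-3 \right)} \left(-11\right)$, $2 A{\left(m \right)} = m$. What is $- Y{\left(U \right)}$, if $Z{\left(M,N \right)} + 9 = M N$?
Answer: $- \frac{4949}{2} \approx -2474.5$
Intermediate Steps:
$A{\left(m \right)} = \frac{m}{2}$
$Z{\left(M,N \right)} = -9 + M N$
$U = \frac{33}{2}$ ($U = \frac{1}{2} \left(-3\right) \left(-11\right) = \left(- \frac{3}{2}\right) \left(-11\right) = \frac{33}{2} \approx 16.5$)
$Y{\left(r \right)} = -644 + 189 r$ ($Y{\left(r \right)} = \left(-9 - -198\right) r - 644 = \left(-9 + 198\right) r - 644 = 189 r - 644 = -644 + 189 r$)
$- Y{\left(U \right)} = - (-644 + 189 \cdot \frac{33}{2}) = - (-644 + \frac{6237}{2}) = \left(-1\right) \frac{4949}{2} = - \frac{4949}{2}$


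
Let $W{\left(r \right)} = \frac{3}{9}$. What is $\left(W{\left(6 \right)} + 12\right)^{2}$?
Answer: $\frac{1369}{9} \approx 152.11$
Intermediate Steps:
$W{\left(r \right)} = \frac{1}{3}$ ($W{\left(r \right)} = 3 \cdot \frac{1}{9} = \frac{1}{3}$)
$\left(W{\left(6 \right)} + 12\right)^{2} = \left(\frac{1}{3} + 12\right)^{2} = \left(\frac{37}{3}\right)^{2} = \frac{1369}{9}$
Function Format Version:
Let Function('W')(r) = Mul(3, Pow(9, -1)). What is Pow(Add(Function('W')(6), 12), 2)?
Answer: Rational(1369, 9) ≈ 152.11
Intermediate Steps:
Function('W')(r) = Rational(1, 3) (Function('W')(r) = Mul(3, Rational(1, 9)) = Rational(1, 3))
Pow(Add(Function('W')(6), 12), 2) = Pow(Add(Rational(1, 3), 12), 2) = Pow(Rational(37, 3), 2) = Rational(1369, 9)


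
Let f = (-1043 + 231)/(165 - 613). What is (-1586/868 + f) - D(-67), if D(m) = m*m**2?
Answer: 1044249085/3472 ≈ 3.0076e+5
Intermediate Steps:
D(m) = m**3
f = 29/16 (f = -812/(-448) = -812*(-1/448) = 29/16 ≈ 1.8125)
(-1586/868 + f) - D(-67) = (-1586/868 + 29/16) - 1*(-67)**3 = (-1586*1/868 + 29/16) - 1*(-300763) = (-793/434 + 29/16) + 300763 = -51/3472 + 300763 = 1044249085/3472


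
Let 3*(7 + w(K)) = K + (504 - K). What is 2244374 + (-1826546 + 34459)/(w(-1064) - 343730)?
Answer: 771099122893/343569 ≈ 2.2444e+6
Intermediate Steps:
w(K) = 161 (w(K) = -7 + (K + (504 - K))/3 = -7 + (1/3)*504 = -7 + 168 = 161)
2244374 + (-1826546 + 34459)/(w(-1064) - 343730) = 2244374 + (-1826546 + 34459)/(161 - 343730) = 2244374 - 1792087/(-343569) = 2244374 - 1792087*(-1/343569) = 2244374 + 1792087/343569 = 771099122893/343569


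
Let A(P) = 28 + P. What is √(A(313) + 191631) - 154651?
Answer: -154651 + 2*√47993 ≈ -1.5421e+5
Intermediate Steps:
√(A(313) + 191631) - 154651 = √((28 + 313) + 191631) - 154651 = √(341 + 191631) - 154651 = √191972 - 154651 = 2*√47993 - 154651 = -154651 + 2*√47993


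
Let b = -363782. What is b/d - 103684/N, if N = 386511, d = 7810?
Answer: -70707758321/1509325455 ≈ -46.847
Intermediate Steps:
b/d - 103684/N = -363782/7810 - 103684/386511 = -363782*1/7810 - 103684*1/386511 = -181891/3905 - 103684/386511 = -70707758321/1509325455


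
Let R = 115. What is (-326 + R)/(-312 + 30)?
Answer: 211/282 ≈ 0.74823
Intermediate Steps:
(-326 + R)/(-312 + 30) = (-326 + 115)/(-312 + 30) = -211/(-282) = -211*(-1/282) = 211/282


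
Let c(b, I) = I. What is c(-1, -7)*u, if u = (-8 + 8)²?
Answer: 0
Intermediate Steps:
u = 0 (u = 0² = 0)
c(-1, -7)*u = -7*0 = 0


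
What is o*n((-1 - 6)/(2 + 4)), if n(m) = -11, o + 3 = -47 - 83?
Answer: 1463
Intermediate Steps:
o = -133 (o = -3 + (-47 - 83) = -3 - 130 = -133)
o*n((-1 - 6)/(2 + 4)) = -133*(-11) = 1463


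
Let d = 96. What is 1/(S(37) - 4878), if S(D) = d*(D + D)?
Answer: 1/2226 ≈ 0.00044924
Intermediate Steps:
S(D) = 192*D (S(D) = 96*(D + D) = 96*(2*D) = 192*D)
1/(S(37) - 4878) = 1/(192*37 - 4878) = 1/(7104 - 4878) = 1/2226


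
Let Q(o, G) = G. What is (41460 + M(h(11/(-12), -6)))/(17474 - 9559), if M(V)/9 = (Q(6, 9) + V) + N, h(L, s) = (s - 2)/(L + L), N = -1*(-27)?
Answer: 460056/87065 ≈ 5.2840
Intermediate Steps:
N = 27
h(L, s) = (-2 + s)/(2*L) (h(L, s) = (-2 + s)/((2*L)) = (-2 + s)*(1/(2*L)) = (-2 + s)/(2*L))
M(V) = 324 + 9*V (M(V) = 9*((9 + V) + 27) = 9*(36 + V) = 324 + 9*V)
(41460 + M(h(11/(-12), -6)))/(17474 - 9559) = (41460 + (324 + 9*((-2 - 6)/(2*((11/(-12)))))))/(17474 - 9559) = (41460 + (324 + 9*((½)*(-8)/(11*(-1/12)))))/7915 = (41460 + (324 + 9*((½)*(-8)/(-11/12))))*(1/7915) = (41460 + (324 + 9*((½)*(-12/11)*(-8))))*(1/7915) = (41460 + (324 + 9*(48/11)))*(1/7915) = (41460 + (324 + 432/11))*(1/7915) = (41460 + 3996/11)*(1/7915) = (460056/11)*(1/7915) = 460056/87065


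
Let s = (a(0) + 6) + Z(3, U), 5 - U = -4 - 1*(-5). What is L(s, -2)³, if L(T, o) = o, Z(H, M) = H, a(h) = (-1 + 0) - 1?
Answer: -8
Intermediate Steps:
a(h) = -2 (a(h) = -1 - 1 = -2)
U = 4 (U = 5 - (-4 - 1*(-5)) = 5 - (-4 + 5) = 5 - 1*1 = 5 - 1 = 4)
s = 7 (s = (-2 + 6) + 3 = 4 + 3 = 7)
L(s, -2)³ = (-2)³ = -8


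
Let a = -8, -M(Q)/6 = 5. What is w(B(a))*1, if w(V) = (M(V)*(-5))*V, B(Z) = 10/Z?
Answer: -375/2 ≈ -187.50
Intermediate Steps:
M(Q) = -30 (M(Q) = -6*5 = -30)
w(V) = 150*V (w(V) = (-30*(-5))*V = 150*V)
w(B(a))*1 = (150*(10/(-8)))*1 = (150*(10*(-⅛)))*1 = (150*(-5/4))*1 = -375/2*1 = -375/2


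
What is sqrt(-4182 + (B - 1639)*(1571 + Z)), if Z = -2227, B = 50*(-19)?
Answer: sqrt(1694202) ≈ 1301.6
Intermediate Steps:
B = -950
sqrt(-4182 + (B - 1639)*(1571 + Z)) = sqrt(-4182 + (-950 - 1639)*(1571 - 2227)) = sqrt(-4182 - 2589*(-656)) = sqrt(-4182 + 1698384) = sqrt(1694202)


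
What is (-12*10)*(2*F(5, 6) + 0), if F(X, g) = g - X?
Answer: -240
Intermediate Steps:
(-12*10)*(2*F(5, 6) + 0) = (-12*10)*(2*(6 - 1*5) + 0) = -120*(2*(6 - 5) + 0) = -120*(2*1 + 0) = -120*(2 + 0) = -120*2 = -240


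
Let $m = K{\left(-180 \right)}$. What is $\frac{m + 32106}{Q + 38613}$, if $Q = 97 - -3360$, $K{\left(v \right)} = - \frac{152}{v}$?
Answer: $\frac{722404}{946575} \approx 0.76318$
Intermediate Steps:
$m = \frac{38}{45}$ ($m = - \frac{152}{-180} = \left(-152\right) \left(- \frac{1}{180}\right) = \frac{38}{45} \approx 0.84444$)
$Q = 3457$ ($Q = 97 + 3360 = 3457$)
$\frac{m + 32106}{Q + 38613} = \frac{\frac{38}{45} + 32106}{3457 + 38613} = \frac{1444808}{45 \cdot 42070} = \frac{1444808}{45} \cdot \frac{1}{42070} = \frac{722404}{946575}$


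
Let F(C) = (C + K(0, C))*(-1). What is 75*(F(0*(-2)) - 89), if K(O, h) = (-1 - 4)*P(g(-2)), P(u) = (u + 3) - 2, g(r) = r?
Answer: -7050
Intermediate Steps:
P(u) = 1 + u (P(u) = (3 + u) - 2 = 1 + u)
K(O, h) = 5 (K(O, h) = (-1 - 4)*(1 - 2) = -5*(-1) = 5)
F(C) = -5 - C (F(C) = (C + 5)*(-1) = (5 + C)*(-1) = -5 - C)
75*(F(0*(-2)) - 89) = 75*((-5 - 0*(-2)) - 89) = 75*((-5 - 1*0) - 89) = 75*((-5 + 0) - 89) = 75*(-5 - 89) = 75*(-94) = -7050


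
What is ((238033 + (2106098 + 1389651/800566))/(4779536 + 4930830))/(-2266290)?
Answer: -625544322599/5872553323915657080 ≈ -1.0652e-7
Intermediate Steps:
((238033 + (2106098 + 1389651/800566))/(4779536 + 4930830))/(-2266290) = ((238033 + (2106098 + 1389651*(1/800566)))/9710366)*(-1/2266290) = ((238033 + (2106098 + 1389651/800566))*(1/9710366))*(-1/2266290) = ((238033 + 1686071841119/800566)*(1/9710366))*(-1/2266290) = ((1876632967797/800566)*(1/9710366))*(-1/2266290) = (1876632967797/7773788867156)*(-1/2266290) = -625544322599/5872553323915657080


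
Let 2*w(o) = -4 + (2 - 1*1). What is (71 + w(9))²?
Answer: 19321/4 ≈ 4830.3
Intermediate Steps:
w(o) = -3/2 (w(o) = (-4 + (2 - 1*1))/2 = (-4 + (2 - 1))/2 = (-4 + 1)/2 = (½)*(-3) = -3/2)
(71 + w(9))² = (71 - 3/2)² = (139/2)² = 19321/4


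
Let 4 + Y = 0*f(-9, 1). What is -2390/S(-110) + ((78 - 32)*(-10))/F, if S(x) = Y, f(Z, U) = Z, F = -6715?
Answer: 1605069/2686 ≈ 597.57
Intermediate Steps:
Y = -4 (Y = -4 + 0*(-9) = -4 + 0 = -4)
S(x) = -4
-2390/S(-110) + ((78 - 32)*(-10))/F = -2390/(-4) + ((78 - 32)*(-10))/(-6715) = -2390*(-1/4) + (46*(-10))*(-1/6715) = 1195/2 - 460*(-1/6715) = 1195/2 + 92/1343 = 1605069/2686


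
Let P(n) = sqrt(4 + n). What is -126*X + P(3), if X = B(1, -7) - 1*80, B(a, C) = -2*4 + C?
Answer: 11970 + sqrt(7) ≈ 11973.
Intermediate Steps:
B(a, C) = -8 + C
X = -95 (X = (-8 - 7) - 1*80 = -15 - 80 = -95)
-126*X + P(3) = -126*(-95) + sqrt(4 + 3) = 11970 + sqrt(7)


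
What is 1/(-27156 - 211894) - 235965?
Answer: -56407433251/239050 ≈ -2.3597e+5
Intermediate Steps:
1/(-27156 - 211894) - 235965 = 1/(-239050) - 235965 = -1/239050 - 235965 = -56407433251/239050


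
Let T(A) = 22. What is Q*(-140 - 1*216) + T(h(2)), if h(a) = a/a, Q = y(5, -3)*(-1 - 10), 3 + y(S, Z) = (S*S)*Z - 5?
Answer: -325006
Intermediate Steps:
y(S, Z) = -8 + Z*S² (y(S, Z) = -3 + ((S*S)*Z - 5) = -3 + (S²*Z - 5) = -3 + (Z*S² - 5) = -3 + (-5 + Z*S²) = -8 + Z*S²)
Q = 913 (Q = (-8 - 3*5²)*(-1 - 10) = (-8 - 3*25)*(-11) = (-8 - 75)*(-11) = -83*(-11) = 913)
h(a) = 1
Q*(-140 - 1*216) + T(h(2)) = 913*(-140 - 1*216) + 22 = 913*(-140 - 216) + 22 = 913*(-356) + 22 = -325028 + 22 = -325006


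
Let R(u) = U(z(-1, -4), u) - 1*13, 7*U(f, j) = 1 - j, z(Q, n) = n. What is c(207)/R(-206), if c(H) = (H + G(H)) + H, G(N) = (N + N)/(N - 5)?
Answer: 10143/404 ≈ 25.106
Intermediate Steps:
U(f, j) = 1/7 - j/7 (U(f, j) = (1 - j)/7 = 1/7 - j/7)
G(N) = 2*N/(-5 + N) (G(N) = (2*N)/(-5 + N) = 2*N/(-5 + N))
c(H) = 2*H + 2*H/(-5 + H) (c(H) = (H + 2*H/(-5 + H)) + H = 2*H + 2*H/(-5 + H))
R(u) = -90/7 - u/7 (R(u) = (1/7 - u/7) - 1*13 = (1/7 - u/7) - 13 = -90/7 - u/7)
c(207)/R(-206) = (2*207*(-4 + 207)/(-5 + 207))/(-90/7 - 1/7*(-206)) = (2*207*203/202)/(-90/7 + 206/7) = (2*207*(1/202)*203)/(116/7) = (42021/101)*(7/116) = 10143/404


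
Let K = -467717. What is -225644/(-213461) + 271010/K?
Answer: 47687469138/99839338537 ≈ 0.47764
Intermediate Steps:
-225644/(-213461) + 271010/K = -225644/(-213461) + 271010/(-467717) = -225644*(-1/213461) + 271010*(-1/467717) = 225644/213461 - 271010/467717 = 47687469138/99839338537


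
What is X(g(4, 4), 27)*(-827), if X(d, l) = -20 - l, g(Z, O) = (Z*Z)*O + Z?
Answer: 38869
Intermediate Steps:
g(Z, O) = Z + O*Z**2 (g(Z, O) = Z**2*O + Z = O*Z**2 + Z = Z + O*Z**2)
X(g(4, 4), 27)*(-827) = (-20 - 1*27)*(-827) = (-20 - 27)*(-827) = -47*(-827) = 38869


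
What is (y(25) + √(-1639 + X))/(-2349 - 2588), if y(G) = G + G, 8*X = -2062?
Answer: -50/4937 - 3*I*√843/9874 ≈ -0.010128 - 0.0088215*I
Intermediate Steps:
X = -1031/4 (X = (⅛)*(-2062) = -1031/4 ≈ -257.75)
y(G) = 2*G
(y(25) + √(-1639 + X))/(-2349 - 2588) = (2*25 + √(-1639 - 1031/4))/(-2349 - 2588) = (50 + √(-7587/4))/(-4937) = (50 + 3*I*√843/2)*(-1/4937) = -50/4937 - 3*I*√843/9874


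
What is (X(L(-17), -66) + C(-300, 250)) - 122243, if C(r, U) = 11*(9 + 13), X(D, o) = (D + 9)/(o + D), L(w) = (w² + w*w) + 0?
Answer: -62463925/512 ≈ -1.2200e+5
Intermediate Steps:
L(w) = 2*w² (L(w) = (w² + w²) + 0 = 2*w² + 0 = 2*w²)
X(D, o) = (9 + D)/(D + o)
C(r, U) = 242 (C(r, U) = 11*22 = 242)
(X(L(-17), -66) + C(-300, 250)) - 122243 = ((9 + 2*(-17)²)/(2*(-17)² - 66) + 242) - 122243 = ((9 + 2*289)/(2*289 - 66) + 242) - 122243 = ((9 + 578)/(578 - 66) + 242) - 122243 = (587/512 + 242) - 122243 = 124491/512 - 122243 = -62463925/512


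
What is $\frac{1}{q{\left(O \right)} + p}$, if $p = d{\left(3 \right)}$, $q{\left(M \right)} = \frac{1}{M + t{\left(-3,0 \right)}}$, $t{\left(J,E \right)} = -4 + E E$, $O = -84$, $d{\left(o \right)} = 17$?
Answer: $\frac{88}{1495} \approx 0.058863$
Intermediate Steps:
$t{\left(J,E \right)} = -4 + E^{2}$
$q{\left(M \right)} = \frac{1}{-4 + M}$ ($q{\left(M \right)} = \frac{1}{M - \left(4 - 0^{2}\right)} = \frac{1}{M + \left(-4 + 0\right)} = \frac{1}{M - 4} = \frac{1}{-4 + M}$)
$p = 17$
$\frac{1}{q{\left(O \right)} + p} = \frac{1}{\frac{1}{-4 - 84} + 17} = \frac{1}{\frac{1}{-88} + 17} = \frac{1}{- \frac{1}{88} + 17} = \frac{1}{\frac{1495}{88}} = \frac{88}{1495}$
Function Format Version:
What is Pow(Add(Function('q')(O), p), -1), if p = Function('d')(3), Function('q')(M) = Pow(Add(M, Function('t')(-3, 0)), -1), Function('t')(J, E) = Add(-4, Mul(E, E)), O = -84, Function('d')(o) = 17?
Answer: Rational(88, 1495) ≈ 0.058863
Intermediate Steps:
Function('t')(J, E) = Add(-4, Pow(E, 2))
Function('q')(M) = Pow(Add(-4, M), -1) (Function('q')(M) = Pow(Add(M, Add(-4, Pow(0, 2))), -1) = Pow(Add(M, Add(-4, 0)), -1) = Pow(Add(M, -4), -1) = Pow(Add(-4, M), -1))
p = 17
Pow(Add(Function('q')(O), p), -1) = Pow(Add(Pow(Add(-4, -84), -1), 17), -1) = Pow(Add(Pow(-88, -1), 17), -1) = Pow(Add(Rational(-1, 88), 17), -1) = Pow(Rational(1495, 88), -1) = Rational(88, 1495)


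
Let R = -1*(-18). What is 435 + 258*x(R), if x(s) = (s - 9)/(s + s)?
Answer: 999/2 ≈ 499.50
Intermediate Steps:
R = 18
x(s) = (-9 + s)/(2*s) (x(s) = (-9 + s)/((2*s)) = (-9 + s)*(1/(2*s)) = (-9 + s)/(2*s))
435 + 258*x(R) = 435 + 258*((½)*(-9 + 18)/18) = 435 + 258*((½)*(1/18)*9) = 435 + 258*(¼) = 435 + 129/2 = 999/2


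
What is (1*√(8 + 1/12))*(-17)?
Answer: -17*√291/6 ≈ -48.333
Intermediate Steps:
(1*√(8 + 1/12))*(-17) = (1*√(97/12))*(-17) = (1*(√291/6))*(-17) = (√291/6)*(-17) = -17*√291/6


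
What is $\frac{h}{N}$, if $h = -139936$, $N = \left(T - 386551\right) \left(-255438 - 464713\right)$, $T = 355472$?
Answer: $- \frac{139936}{22381572929} \approx -6.2523 \cdot 10^{-6}$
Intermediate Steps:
$N = 22381572929$ ($N = \left(355472 - 386551\right) \left(-255438 - 464713\right) = \left(-31079\right) \left(-720151\right) = 22381572929$)
$\frac{h}{N} = - \frac{139936}{22381572929}$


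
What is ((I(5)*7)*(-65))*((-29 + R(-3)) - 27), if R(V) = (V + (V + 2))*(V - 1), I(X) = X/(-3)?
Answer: -91000/3 ≈ -30333.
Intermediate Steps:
I(X) = -X/3 (I(X) = X*(-⅓) = -X/3)
R(V) = (-1 + V)*(2 + 2*V) (R(V) = (V + (2 + V))*(-1 + V) = (2 + 2*V)*(-1 + V) = (-1 + V)*(2 + 2*V))
((I(5)*7)*(-65))*((-29 + R(-3)) - 27) = ((-⅓*5*7)*(-65))*((-29 + (-2 + 2*(-3)²)) - 27) = (-5/3*7*(-65))*((-29 + (-2 + 2*9)) - 27) = (-35/3*(-65))*((-29 + (-2 + 18)) - 27) = 2275*((-29 + 16) - 27)/3 = 2275*(-13 - 27)/3 = (2275/3)*(-40) = -91000/3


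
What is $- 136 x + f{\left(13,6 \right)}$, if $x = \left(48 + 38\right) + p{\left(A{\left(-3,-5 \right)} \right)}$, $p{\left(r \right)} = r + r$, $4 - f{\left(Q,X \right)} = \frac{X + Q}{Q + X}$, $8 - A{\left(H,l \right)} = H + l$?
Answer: $-16045$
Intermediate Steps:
$A{\left(H,l \right)} = 8 - H - l$ ($A{\left(H,l \right)} = 8 - \left(H + l\right) = 8 - H - l$)
$f{\left(Q,X \right)} = 3$ ($f{\left(Q,X \right)} = 4 - \frac{X + Q}{Q + X} = 4 - \frac{Q + X}{Q + X} = 4 - 1 = 3$)
$p{\left(r \right)} = 2 r$
$x = 118$ ($x = \left(48 + 38\right) + 2 \left(8 - -3 - -5\right) = 86 + 2 \left(8 + 3 + 5\right) = 86 + 2 \cdot 16 = 86 + 32 = 118$)
$- 136 x + f{\left(13,6 \right)} = \left(-136\right) 118 + 3 = -16048 + 3 = -16045$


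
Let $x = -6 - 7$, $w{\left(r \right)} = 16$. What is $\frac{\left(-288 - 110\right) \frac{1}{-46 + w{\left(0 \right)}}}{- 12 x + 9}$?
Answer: $\frac{199}{2475} \approx 0.080404$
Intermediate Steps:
$x = -13$
$\frac{\left(-288 - 110\right) \frac{1}{-46 + w{\left(0 \right)}}}{- 12 x + 9} = \frac{\left(-288 - 110\right) \frac{1}{-46 + 16}}{\left(-12\right) \left(-13\right) + 9} = \frac{\left(-398\right) \frac{1}{-30}}{156 + 9} = \frac{\left(-398\right) \left(- \frac{1}{30}\right)}{165} = \frac{199}{15} \cdot \frac{1}{165} = \frac{199}{2475}$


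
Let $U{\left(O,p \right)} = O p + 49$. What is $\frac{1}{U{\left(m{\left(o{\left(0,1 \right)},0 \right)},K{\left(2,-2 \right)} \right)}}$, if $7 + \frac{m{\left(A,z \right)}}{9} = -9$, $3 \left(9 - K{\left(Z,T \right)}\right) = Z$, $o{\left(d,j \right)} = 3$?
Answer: $- \frac{1}{1151} \approx -0.00086881$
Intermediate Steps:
$K{\left(Z,T \right)} = 9 - \frac{Z}{3}$
$m{\left(A,z \right)} = -144$ ($m{\left(A,z \right)} = -63 + 9 \left(-9\right) = -63 - 81 = -144$)
$U{\left(O,p \right)} = 49 + O p$
$\frac{1}{U{\left(m{\left(o{\left(0,1 \right)},0 \right)},K{\left(2,-2 \right)} \right)}} = \frac{1}{49 - 144 \left(9 - \frac{2}{3}\right)} = \frac{1}{49 - 1200} = \frac{1}{-1151} = - \frac{1}{1151}$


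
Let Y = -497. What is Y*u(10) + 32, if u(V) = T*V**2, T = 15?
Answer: -745468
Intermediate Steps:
u(V) = 15*V**2
Y*u(10) + 32 = -7455*10**2 + 32 = -7455*100 + 32 = -497*1500 + 32 = -745500 + 32 = -745468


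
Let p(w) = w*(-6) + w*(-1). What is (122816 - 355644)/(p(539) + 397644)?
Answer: -232828/393871 ≈ -0.59113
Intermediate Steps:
p(w) = -7*w (p(w) = -6*w - w = -7*w)
(122816 - 355644)/(p(539) + 397644) = (122816 - 355644)/(-7*539 + 397644) = -232828/(-3773 + 397644) = -232828/393871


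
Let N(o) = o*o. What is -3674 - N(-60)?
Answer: -7274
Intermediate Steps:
N(o) = o²
-3674 - N(-60) = -3674 - 1*(-60)² = -3674 - 1*3600 = -3674 - 3600 = -7274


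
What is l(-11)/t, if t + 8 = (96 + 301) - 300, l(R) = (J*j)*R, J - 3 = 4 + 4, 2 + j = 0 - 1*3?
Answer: 605/89 ≈ 6.7978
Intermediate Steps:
j = -5 (j = -2 + (0 - 1*3) = -2 + (0 - 3) = -2 - 3 = -5)
J = 11 (J = 3 + (4 + 4) = 3 + 8 = 11)
l(R) = -55*R (l(R) = (11*(-5))*R = -55*R)
t = 89 (t = -8 + ((96 + 301) - 300) = -8 + (397 - 300) = -8 + 97 = 89)
l(-11)/t = -55*(-11)/89 = 605*(1/89) = 605/89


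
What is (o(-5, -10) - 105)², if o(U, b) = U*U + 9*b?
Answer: 28900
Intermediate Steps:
o(U, b) = U² + 9*b
(o(-5, -10) - 105)² = (((-5)² + 9*(-10)) - 105)² = ((25 - 90) - 105)² = (-65 - 105)² = (-170)² = 28900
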